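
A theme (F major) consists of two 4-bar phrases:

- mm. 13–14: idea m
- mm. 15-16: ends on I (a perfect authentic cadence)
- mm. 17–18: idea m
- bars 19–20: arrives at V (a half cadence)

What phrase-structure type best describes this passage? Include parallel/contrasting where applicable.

The second phrase closes with a half cadence, which is not stronger than the first phrase's perfect authentic cadence; without a weak→strong cadential pair there is no antecedent–consequent relationship, so this is a phrase group rather than a period.

phrase group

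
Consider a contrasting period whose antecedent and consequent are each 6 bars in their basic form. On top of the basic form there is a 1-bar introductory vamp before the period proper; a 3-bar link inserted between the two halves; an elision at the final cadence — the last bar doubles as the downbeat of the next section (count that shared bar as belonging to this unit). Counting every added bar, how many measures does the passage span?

16 measures

Basic contrasting period: 6 + 6 = 12 bars.
12 (basic form) + 1 (introduction) + 3 (link) = 16.
The elision shares a bar with the next section but does not change this unit's count.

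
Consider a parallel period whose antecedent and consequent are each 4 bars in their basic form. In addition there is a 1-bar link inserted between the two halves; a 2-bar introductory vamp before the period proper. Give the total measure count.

11 measures

Basic parallel period: 4 + 4 = 8 bars.
8 (basic form) + 1 (link) + 2 (introduction) = 11.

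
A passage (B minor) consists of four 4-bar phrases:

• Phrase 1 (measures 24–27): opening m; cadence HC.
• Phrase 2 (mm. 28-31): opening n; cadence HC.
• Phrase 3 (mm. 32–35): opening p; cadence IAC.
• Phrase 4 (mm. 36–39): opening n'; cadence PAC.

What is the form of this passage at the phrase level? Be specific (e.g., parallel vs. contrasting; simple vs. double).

Four phrases in two halves: the first half (mm. 24–31) ends with a half cadence, the second (mm. 32–39) with a perfect authentic cadence — a large antecedent–consequent pair, i.e. a double period.
Phrase 3 begins with different material from phrase 1, making it contrasting.

contrasting double period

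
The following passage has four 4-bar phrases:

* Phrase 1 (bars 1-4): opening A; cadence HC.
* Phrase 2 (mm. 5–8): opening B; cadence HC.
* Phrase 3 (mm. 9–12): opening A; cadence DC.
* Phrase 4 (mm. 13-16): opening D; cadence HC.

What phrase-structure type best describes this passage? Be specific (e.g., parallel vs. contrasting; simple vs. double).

Phrase 4 ends with a half cadence, no stronger than phrase 2's half cadence, so the four phrases do not form a double period; nor do phrases 3–4 duplicate 1–2, so it is not a repeated period. With no phrase reaching a conclusive cadence, the passage is a phrase group.

phrase group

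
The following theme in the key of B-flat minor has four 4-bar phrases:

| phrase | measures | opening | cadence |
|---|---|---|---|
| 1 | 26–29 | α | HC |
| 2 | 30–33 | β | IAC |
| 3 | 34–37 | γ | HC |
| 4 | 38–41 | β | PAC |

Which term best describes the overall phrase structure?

contrasting double period

Four phrases in two halves: the first half (mm. 26–33) ends with an imperfect authentic cadence, the second (mm. 34–41) with a perfect authentic cadence — a large antecedent–consequent pair, i.e. a double period.
Phrase 3 begins with different material from phrase 1, making it contrasting.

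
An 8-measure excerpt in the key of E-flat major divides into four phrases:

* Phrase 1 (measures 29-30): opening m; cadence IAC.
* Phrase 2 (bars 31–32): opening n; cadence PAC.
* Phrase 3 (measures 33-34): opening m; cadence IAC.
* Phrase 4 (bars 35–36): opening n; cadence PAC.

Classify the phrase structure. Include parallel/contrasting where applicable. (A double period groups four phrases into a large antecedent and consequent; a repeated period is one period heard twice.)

The cadence pattern IAC–PAC–IAC–PAC is weak–strong twice, and phrases 3–4 restate phrases 1–2: a period heard twice, not a double period (which would end weakly at phrase 2).

repeated period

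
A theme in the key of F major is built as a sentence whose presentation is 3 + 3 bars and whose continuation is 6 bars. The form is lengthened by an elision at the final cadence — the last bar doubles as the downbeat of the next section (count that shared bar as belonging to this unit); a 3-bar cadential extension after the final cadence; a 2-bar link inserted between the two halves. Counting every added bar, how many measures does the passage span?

17 measures

Basic sentence: 3 + 3 + 6 = 12 bars.
12 (basic form) + 3 (cadential extension) + 2 (link) = 17.
The elision shares a bar with the next section but does not change this unit's count.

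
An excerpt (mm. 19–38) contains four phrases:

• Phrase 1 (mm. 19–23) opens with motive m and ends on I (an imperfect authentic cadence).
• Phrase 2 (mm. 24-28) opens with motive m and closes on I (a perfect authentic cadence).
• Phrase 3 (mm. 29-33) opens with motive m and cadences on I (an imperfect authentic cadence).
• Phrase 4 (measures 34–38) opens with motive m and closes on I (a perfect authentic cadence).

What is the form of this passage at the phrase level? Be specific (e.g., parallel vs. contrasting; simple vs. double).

repeated period

The cadence pattern IAC–PAC–IAC–PAC is weak–strong twice, and phrases 3–4 restate phrases 1–2: a period heard twice, not a double period (which would end weakly at phrase 2).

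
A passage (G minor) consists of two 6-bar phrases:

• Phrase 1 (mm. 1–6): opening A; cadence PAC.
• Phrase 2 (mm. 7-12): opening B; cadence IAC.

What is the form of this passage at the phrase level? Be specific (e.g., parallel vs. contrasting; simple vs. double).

The second phrase closes with an imperfect authentic cadence, which is not stronger than the first phrase's perfect authentic cadence; without a weak→strong cadential pair there is no antecedent–consequent relationship, so this is a phrase group rather than a period.

phrase group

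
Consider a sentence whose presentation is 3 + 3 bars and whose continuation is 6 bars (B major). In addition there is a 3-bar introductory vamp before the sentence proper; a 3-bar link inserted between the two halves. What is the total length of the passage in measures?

Basic sentence: 3 + 3 + 6 = 12 bars.
12 (basic form) + 3 (introduction) + 3 (link) = 18.

18 measures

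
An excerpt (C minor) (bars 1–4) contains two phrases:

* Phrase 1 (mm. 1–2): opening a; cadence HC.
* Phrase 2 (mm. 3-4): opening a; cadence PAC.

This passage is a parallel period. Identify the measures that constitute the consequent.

The antecedent is the phrase ending with the weaker cadence (half cadence, phrase 1) and the consequent the one ending more conclusively (perfect authentic cadence, phrase 2); the consequent is measures 3-4.

measures 3–4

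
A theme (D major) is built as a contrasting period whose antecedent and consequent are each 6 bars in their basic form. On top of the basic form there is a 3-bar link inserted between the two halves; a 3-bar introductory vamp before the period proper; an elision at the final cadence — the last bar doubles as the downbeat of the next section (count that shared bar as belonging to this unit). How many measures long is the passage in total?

18 measures

Basic contrasting period: 6 + 6 = 12 bars.
12 (basic form) + 3 (link) + 3 (introduction) = 18.
The elision shares a bar with the next section but does not change this unit's count.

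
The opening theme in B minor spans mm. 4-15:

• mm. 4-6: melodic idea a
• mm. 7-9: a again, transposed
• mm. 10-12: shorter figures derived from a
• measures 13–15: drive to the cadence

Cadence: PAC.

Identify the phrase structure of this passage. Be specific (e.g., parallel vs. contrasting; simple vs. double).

Basic idea (mm. 4–6) + its repetition (measures 7–9) form the presentation; fragmentation and cadence (mm. 10–15) form the continuation — the 12-bar whole is a sentence.

sentence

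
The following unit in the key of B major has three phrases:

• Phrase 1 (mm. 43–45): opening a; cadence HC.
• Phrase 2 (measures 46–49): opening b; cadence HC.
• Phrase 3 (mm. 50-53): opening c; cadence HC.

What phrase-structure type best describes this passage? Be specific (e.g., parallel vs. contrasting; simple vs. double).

phrase group

The final phrase closes with a half cadence, which is not stronger than the preceding half cadence; the 3 phrases lack an overall antecedent–consequent design and so form a phrase group.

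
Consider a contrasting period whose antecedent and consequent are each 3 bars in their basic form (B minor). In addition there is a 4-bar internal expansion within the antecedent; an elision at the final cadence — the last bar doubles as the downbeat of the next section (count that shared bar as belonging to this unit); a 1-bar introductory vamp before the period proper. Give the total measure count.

Basic contrasting period: 3 + 3 = 6 bars.
6 (basic form) + 4 (internal expansion) + 1 (introduction) = 11.
The elision shares a bar with the next section but does not change this unit's count.

11 measures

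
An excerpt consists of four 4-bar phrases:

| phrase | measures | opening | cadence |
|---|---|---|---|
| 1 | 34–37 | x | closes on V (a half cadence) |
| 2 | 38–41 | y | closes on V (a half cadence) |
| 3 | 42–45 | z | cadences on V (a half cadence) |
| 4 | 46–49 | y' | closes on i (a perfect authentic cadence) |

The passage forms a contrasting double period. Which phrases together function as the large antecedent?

phrases 1 and 2

In a double period the first pair of phrases (ending half cadence) is the large antecedent and the second pair (ending perfect authentic cadence) is the large consequent; the antecedent is phrases 1 and 2.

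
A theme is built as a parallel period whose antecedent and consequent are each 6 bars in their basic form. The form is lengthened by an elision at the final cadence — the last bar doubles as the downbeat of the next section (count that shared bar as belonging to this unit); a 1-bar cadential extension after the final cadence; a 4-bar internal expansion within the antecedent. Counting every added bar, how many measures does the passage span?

17 measures

Basic parallel period: 6 + 6 = 12 bars.
12 (basic form) + 1 (cadential extension) + 4 (internal expansion) = 17.
The elision shares a bar with the next section but does not change this unit's count.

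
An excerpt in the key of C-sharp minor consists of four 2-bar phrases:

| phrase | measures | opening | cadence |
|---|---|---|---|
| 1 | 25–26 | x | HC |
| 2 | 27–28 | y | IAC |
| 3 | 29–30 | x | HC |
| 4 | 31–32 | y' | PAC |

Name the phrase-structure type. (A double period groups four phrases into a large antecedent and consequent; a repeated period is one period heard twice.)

Four phrases in two halves: the first half (mm. 25-28) ends with an imperfect authentic cadence, the second (bars 29–32) with a perfect authentic cadence — a large antecedent–consequent pair, i.e. a double period.
Phrase 3 begins with the same material as phrase 1, making it parallel.

parallel double period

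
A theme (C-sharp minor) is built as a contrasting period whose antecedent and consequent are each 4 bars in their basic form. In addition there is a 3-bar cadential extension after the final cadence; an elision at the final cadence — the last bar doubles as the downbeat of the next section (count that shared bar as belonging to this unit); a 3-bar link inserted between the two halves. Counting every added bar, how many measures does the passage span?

Basic contrasting period: 4 + 4 = 8 bars.
8 (basic form) + 3 (cadential extension) + 3 (link) = 14.
The elision shares a bar with the next section but does not change this unit's count.

14 measures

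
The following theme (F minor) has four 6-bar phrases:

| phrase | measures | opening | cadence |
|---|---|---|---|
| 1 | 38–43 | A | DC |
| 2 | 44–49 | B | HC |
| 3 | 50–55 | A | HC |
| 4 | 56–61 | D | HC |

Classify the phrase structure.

Phrase 4 ends with a half cadence, no stronger than phrase 2's half cadence, so the four phrases do not form a double period; nor do phrases 3–4 duplicate 1–2, so it is not a repeated period. With no phrase reaching a conclusive cadence, the passage is a phrase group.

phrase group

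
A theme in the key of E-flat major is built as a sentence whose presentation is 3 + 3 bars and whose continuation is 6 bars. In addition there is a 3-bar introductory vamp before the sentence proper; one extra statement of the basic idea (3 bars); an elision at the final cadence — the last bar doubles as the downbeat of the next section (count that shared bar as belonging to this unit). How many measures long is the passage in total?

Basic sentence: 3 + 3 + 6 = 12 bars.
12 (basic form) + 3 (introduction) + 3 (extra statement) = 18.
The elision shares a bar with the next section but does not change this unit's count.

18 measures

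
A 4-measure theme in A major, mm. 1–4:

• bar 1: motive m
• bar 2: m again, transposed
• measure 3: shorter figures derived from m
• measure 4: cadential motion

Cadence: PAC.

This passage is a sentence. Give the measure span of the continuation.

After the presentation (mm. 1-2), the continuation covers the fragmentation through the cadence: mm. 3–4.

measures 3–4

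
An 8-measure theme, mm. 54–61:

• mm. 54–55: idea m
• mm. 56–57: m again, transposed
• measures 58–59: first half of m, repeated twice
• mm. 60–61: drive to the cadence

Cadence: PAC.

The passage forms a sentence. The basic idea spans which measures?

measures 54–55

The presentation of a sentence is the basic idea (mm. 54–55) plus its repetition (bars 56-57); the basic idea is therefore mm. 54–55.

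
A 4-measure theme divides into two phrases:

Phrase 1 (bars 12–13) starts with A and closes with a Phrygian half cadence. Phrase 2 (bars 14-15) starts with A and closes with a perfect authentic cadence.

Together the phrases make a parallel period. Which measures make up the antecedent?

The phrase ending with the weaker cadence (Phrygian half cadence) is the antecedent; the one ending more conclusively (perfect authentic cadence) is the consequent. The antecedent is measures 12–13.

measures 12–13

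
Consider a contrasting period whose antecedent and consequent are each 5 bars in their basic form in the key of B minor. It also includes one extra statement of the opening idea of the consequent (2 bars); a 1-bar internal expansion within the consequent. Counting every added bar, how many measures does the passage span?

Basic contrasting period: 5 + 5 = 10 bars.
10 (basic form) + 2 (extra statement) + 1 (internal expansion) = 13.

13 measures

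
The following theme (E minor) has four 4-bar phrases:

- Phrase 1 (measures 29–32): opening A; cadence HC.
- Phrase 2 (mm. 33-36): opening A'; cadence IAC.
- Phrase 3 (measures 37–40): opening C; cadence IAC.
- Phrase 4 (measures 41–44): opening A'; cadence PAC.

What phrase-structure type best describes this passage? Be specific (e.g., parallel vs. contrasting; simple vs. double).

contrasting double period

Four phrases in two halves: the first half (measures 29–36) ends with an imperfect authentic cadence, the second (bars 37–44) with a perfect authentic cadence — a large antecedent–consequent pair, i.e. a double period.
Phrase 3 begins with different material from phrase 1, making it contrasting.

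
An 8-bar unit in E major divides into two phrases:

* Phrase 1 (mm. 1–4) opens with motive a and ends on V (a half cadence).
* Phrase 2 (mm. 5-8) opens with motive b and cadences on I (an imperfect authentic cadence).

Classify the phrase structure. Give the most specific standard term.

Phrase 1 ends with a half cadence (weaker) and phrase 2 with an imperfect authentic cadence (stronger): antecedent + consequent = a period.
The two phrases open with different material (a / b), so the period is contrasting.

contrasting period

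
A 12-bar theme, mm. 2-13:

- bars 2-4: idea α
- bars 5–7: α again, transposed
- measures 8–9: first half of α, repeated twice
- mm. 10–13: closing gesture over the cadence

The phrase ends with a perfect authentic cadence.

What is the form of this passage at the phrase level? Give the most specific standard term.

Basic idea (bars 2–4) + its repetition (mm. 5-7) form the presentation; fragmentation and cadence (mm. 8–13) form the continuation — the 12-bar whole is a sentence.

sentence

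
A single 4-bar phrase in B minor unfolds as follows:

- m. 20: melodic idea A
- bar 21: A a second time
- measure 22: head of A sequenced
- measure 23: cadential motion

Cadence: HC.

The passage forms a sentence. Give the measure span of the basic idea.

measures 20–20

The presentation of a sentence is the basic idea (m. 20) plus its repetition (m. 21); the basic idea is therefore m. 20.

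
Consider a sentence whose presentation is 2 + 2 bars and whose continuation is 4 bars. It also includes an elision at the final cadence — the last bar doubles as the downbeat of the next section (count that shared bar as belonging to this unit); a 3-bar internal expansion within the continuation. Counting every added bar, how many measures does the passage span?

11 measures

Basic sentence: 2 + 2 + 4 = 8 bars.
8 (basic form) + 3 (internal expansion) = 11.
The elision shares a bar with the next section but does not change this unit's count.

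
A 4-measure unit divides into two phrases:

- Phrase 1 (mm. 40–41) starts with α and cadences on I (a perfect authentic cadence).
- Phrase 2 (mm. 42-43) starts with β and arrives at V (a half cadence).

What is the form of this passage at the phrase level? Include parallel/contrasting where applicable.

phrase group

The second phrase closes with a half cadence, which is not stronger than the first phrase's perfect authentic cadence; without a weak→strong cadential pair there is no antecedent–consequent relationship, so this is a phrase group rather than a period.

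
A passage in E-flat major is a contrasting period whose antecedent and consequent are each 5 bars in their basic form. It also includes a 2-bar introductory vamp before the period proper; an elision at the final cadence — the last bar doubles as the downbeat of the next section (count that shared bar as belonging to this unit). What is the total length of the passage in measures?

Basic contrasting period: 5 + 5 = 10 bars.
10 (basic form) + 2 (introduction) = 12.
The elision shares a bar with the next section but does not change this unit's count.

12 measures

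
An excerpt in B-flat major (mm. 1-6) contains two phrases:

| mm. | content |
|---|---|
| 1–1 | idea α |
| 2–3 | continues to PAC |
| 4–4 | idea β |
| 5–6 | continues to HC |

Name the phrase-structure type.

The second phrase closes with a half cadence, which is not stronger than the first phrase's perfect authentic cadence; without a weak→strong cadential pair there is no antecedent–consequent relationship, so this is a phrase group rather than a period.

phrase group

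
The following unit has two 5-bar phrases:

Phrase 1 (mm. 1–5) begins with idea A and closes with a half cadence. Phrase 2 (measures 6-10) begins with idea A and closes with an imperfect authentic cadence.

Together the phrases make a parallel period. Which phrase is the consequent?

phrase 2

The phrase ending with the weaker cadence (half cadence) is the antecedent; the one ending more conclusively (imperfect authentic cadence) is the consequent. The consequent is phrase 2.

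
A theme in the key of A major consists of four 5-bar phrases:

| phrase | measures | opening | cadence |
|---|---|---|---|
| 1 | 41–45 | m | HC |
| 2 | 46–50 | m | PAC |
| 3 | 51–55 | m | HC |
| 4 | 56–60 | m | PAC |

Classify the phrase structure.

The cadence pattern HC–PAC–HC–PAC is weak–strong twice, and phrases 3–4 restate phrases 1–2: a period heard twice, not a double period (which would end weakly at phrase 2).

repeated period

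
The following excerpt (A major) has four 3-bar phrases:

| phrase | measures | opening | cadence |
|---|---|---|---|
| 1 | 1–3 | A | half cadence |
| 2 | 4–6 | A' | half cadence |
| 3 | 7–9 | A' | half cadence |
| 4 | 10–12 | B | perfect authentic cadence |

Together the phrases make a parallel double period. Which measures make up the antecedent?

In a double period the first pair of phrases (ending half cadence) is the large antecedent and the second pair (ending perfect authentic cadence) is the large consequent; the antecedent is measures 1–6.

measures 1–6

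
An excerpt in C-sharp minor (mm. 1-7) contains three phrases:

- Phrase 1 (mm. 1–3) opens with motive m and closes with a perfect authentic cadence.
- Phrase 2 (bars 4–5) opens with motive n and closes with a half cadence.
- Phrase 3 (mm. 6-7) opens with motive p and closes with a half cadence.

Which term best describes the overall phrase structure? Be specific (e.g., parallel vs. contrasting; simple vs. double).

The final phrase closes with a half cadence, which is not stronger than the preceding half cadence; the 3 phrases lack an overall antecedent–consequent design and so form a phrase group.

phrase group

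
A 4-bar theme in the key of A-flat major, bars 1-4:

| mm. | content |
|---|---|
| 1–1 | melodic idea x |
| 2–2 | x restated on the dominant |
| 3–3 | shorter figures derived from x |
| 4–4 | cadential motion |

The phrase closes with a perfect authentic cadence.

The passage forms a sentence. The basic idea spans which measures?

measures 1–1

The presentation of a sentence is the basic idea (m. 1) plus its repetition (measure 2); the basic idea is therefore bar 1.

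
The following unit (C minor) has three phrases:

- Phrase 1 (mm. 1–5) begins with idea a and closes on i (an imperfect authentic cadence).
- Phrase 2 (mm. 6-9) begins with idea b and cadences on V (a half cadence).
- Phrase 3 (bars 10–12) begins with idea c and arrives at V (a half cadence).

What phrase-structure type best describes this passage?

phrase group

The final phrase closes with a half cadence, which is not stronger than the preceding half cadence; the 3 phrases lack an overall antecedent–consequent design and so form a phrase group.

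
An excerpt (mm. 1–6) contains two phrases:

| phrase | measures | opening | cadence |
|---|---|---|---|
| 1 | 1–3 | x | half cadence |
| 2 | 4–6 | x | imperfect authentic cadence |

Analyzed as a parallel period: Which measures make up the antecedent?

measures 1–3

The antecedent is the phrase ending with the weaker cadence (half cadence, phrase 1) and the consequent the one ending more conclusively (imperfect authentic cadence, phrase 2); the antecedent is bars 1–3.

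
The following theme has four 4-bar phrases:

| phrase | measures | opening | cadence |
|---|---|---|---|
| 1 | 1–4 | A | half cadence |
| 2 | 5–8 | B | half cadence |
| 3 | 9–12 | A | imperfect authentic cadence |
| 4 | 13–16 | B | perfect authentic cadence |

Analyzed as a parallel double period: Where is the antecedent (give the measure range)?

In a double period the four phrases pair into a large antecedent (phrases 1–2, ending half cadence) and a large consequent (phrases 3–4, ending perfect authentic cadence). The antecedent spans measures 1–8.

measures 1–8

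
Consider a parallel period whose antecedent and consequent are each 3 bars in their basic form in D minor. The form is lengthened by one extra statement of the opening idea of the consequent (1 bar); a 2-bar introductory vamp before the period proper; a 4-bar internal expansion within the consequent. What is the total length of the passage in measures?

13 measures

Basic parallel period: 3 + 3 = 6 bars.
6 (basic form) + 1 (extra statement) + 2 (introduction) + 4 (internal expansion) = 13.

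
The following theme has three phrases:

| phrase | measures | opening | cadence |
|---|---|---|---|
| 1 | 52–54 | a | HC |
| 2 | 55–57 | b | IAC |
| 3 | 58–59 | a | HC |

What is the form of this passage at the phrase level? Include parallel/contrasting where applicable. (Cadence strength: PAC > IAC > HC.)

phrase group

The final phrase closes with a half cadence, which is not stronger than the preceding imperfect authentic cadence; the 3 phrases lack an overall antecedent–consequent design and so form a phrase group.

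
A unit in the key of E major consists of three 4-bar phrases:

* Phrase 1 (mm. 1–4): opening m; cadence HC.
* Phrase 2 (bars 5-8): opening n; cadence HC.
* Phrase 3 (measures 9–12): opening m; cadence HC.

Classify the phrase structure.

The final phrase closes with a half cadence, which is not stronger than the preceding half cadence; the 3 phrases lack an overall antecedent–consequent design and so form a phrase group.

phrase group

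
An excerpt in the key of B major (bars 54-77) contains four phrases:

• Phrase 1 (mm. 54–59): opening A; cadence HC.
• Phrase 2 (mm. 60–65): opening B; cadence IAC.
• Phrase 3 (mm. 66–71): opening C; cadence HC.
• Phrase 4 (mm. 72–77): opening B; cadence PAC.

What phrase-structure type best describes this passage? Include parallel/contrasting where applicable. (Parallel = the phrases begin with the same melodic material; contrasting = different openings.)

contrasting double period

Four phrases in two halves: the first half (mm. 54-65) ends with an imperfect authentic cadence, the second (bars 66–77) with a perfect authentic cadence — a large antecedent–consequent pair, i.e. a double period.
Phrase 3 begins with different material from phrase 1, making it contrasting.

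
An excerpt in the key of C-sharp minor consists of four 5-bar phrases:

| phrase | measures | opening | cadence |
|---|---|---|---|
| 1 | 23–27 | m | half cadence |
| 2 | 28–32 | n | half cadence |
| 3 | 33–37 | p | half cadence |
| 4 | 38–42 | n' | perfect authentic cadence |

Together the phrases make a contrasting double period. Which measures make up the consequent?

In a double period the first pair of phrases (ending half cadence) is the large antecedent and the second pair (ending perfect authentic cadence) is the large consequent; the consequent is measures 33–42.

measures 33–42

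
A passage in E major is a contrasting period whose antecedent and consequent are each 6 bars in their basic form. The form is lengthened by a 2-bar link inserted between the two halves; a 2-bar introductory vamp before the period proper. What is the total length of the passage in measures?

Basic contrasting period: 6 + 6 = 12 bars.
12 (basic form) + 2 (link) + 2 (introduction) = 16.

16 measures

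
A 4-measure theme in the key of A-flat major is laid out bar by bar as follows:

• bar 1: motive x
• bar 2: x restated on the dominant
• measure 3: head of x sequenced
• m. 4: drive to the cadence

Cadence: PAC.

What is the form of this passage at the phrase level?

Basic idea (measure 1) + its repetition (bar 2) form the presentation; fragmentation and cadence (mm. 3-4) form the continuation — the 4-bar whole is a sentence.

sentence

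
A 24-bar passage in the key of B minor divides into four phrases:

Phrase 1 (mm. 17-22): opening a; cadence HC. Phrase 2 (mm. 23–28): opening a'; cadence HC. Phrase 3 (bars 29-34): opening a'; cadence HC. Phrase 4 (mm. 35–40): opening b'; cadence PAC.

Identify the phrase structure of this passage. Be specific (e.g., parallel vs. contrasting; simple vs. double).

Four phrases in two halves: the first half (mm. 17-28) ends with a half cadence, the second (mm. 29–40) with a perfect authentic cadence — a large antecedent–consequent pair, i.e. a double period.
Phrase 3 begins with the same material as phrase 1, making it parallel.

parallel double period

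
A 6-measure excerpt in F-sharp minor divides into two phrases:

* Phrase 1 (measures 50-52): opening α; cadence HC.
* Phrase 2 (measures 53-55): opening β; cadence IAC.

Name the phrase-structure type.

Phrase 1 ends with a half cadence (weaker) and phrase 2 with an imperfect authentic cadence (stronger): antecedent + consequent = a period.
The two phrases open with different material (α / β), so the period is contrasting.

contrasting period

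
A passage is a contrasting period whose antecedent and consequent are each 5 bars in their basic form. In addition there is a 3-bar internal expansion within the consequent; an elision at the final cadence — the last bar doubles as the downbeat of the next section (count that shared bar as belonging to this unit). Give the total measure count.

Basic contrasting period: 5 + 5 = 10 bars.
10 (basic form) + 3 (internal expansion) = 13.
The elision shares a bar with the next section but does not change this unit's count.

13 measures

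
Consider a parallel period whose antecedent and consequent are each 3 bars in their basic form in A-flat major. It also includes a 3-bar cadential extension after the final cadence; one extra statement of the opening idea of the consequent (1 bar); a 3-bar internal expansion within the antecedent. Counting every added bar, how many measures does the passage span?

13 measures

Basic parallel period: 3 + 3 = 6 bars.
6 (basic form) + 3 (cadential extension) + 1 (extra statement) + 3 (internal expansion) = 13.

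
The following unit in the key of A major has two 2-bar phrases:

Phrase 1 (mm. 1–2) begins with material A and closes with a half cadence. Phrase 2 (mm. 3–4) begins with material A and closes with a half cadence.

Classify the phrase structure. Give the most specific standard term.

Both phrases have the same opening (A) and the same cadence (half cadence): the second is a restatement, not a consequent, so this is a repeated phrase rather than a period.

repeated phrase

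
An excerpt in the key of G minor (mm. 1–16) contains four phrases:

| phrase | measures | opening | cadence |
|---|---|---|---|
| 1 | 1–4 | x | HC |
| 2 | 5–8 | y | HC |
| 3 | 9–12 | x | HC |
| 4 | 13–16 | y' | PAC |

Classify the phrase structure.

Four phrases in two halves: the first half (mm. 1–8) ends with a half cadence, the second (bars 9–16) with a perfect authentic cadence — a large antecedent–consequent pair, i.e. a double period.
Phrase 3 begins with the same material as phrase 1, making it parallel.

parallel double period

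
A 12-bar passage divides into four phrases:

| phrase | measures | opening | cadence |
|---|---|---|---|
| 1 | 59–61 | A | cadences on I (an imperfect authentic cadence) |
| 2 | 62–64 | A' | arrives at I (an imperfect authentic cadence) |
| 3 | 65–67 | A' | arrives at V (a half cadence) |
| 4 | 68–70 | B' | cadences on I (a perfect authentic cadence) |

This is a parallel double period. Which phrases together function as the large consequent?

phrases 3 and 4

In a double period the first pair of phrases (ending imperfect authentic cadence) is the large antecedent and the second pair (ending perfect authentic cadence) is the large consequent; the consequent is phrases 3 and 4.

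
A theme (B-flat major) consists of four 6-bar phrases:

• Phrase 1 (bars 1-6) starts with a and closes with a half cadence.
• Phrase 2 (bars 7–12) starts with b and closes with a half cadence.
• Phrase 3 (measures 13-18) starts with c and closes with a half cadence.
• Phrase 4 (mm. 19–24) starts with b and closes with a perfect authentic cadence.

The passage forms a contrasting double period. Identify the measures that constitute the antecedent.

In a double period the four phrases pair into a large antecedent (phrases 1–2, ending half cadence) and a large consequent (phrases 3–4, ending perfect authentic cadence). The antecedent spans mm. 1-12.

measures 1–12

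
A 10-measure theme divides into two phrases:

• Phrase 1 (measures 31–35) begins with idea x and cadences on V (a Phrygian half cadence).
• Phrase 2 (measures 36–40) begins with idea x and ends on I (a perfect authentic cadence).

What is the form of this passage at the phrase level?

Phrase 1 ends with a Phrygian half cadence (weaker) and phrase 2 with a perfect authentic cadence (stronger): antecedent + consequent = a period.
The two phrases open with the same material (x / x), so the period is parallel.

parallel period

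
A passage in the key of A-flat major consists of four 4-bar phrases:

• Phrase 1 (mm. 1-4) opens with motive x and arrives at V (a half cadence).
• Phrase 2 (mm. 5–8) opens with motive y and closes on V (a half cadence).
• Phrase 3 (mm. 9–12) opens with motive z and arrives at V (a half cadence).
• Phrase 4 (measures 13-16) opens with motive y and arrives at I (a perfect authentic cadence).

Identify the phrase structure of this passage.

contrasting double period

Four phrases in two halves: the first half (mm. 1-8) ends with a half cadence, the second (mm. 9–16) with a perfect authentic cadence — a large antecedent–consequent pair, i.e. a double period.
Phrase 3 begins with different material from phrase 1, making it contrasting.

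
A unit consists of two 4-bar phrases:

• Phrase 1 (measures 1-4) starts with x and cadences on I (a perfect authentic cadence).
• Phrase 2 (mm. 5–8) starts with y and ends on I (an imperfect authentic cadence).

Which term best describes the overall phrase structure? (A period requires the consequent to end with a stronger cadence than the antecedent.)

phrase group

The second phrase closes with an imperfect authentic cadence, which is not stronger than the first phrase's perfect authentic cadence; without a weak→strong cadential pair there is no antecedent–consequent relationship, so this is a phrase group rather than a period.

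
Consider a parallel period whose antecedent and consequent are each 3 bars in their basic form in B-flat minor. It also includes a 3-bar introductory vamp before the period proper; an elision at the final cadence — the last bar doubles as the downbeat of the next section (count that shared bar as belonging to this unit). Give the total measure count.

9 measures

Basic parallel period: 3 + 3 = 6 bars.
6 (basic form) + 3 (introduction) = 9.
The elision shares a bar with the next section but does not change this unit's count.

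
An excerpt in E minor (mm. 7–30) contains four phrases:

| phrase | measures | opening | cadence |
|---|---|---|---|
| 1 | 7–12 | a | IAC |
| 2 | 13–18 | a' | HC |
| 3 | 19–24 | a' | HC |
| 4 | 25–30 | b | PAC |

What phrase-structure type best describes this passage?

Four phrases in two halves: the first half (bars 7–18) ends with a half cadence, the second (bars 19–30) with a perfect authentic cadence — a large antecedent–consequent pair, i.e. a double period.
Phrase 3 begins with the same material as phrase 1, making it parallel.

parallel double period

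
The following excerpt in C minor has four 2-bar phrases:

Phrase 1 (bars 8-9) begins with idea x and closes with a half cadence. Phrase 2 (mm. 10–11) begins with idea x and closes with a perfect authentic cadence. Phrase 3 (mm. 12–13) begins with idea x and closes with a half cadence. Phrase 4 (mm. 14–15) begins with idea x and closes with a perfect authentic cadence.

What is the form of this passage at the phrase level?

The cadence pattern HC–PAC–HC–PAC is weak–strong twice, and phrases 3–4 restate phrases 1–2: a period heard twice, not a double period (which would end weakly at phrase 2).

repeated period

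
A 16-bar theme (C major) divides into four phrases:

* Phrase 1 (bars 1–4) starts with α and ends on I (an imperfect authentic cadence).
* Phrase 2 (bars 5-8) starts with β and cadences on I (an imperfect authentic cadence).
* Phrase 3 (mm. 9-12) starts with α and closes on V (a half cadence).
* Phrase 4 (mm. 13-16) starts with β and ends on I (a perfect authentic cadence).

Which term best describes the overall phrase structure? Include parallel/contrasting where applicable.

Four phrases in two halves: the first half (measures 1–8) ends with an imperfect authentic cadence, the second (mm. 9–16) with a perfect authentic cadence — a large antecedent–consequent pair, i.e. a double period.
Phrase 3 begins with the same material as phrase 1, making it parallel.

parallel double period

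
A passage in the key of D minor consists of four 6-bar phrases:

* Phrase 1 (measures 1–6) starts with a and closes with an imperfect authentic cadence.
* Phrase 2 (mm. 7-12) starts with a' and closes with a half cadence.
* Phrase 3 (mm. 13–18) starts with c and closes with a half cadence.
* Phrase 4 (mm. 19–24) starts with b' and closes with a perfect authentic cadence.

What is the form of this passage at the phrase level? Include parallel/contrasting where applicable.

contrasting double period

Four phrases in two halves: the first half (mm. 1-12) ends with a half cadence, the second (mm. 13-24) with a perfect authentic cadence — a large antecedent–consequent pair, i.e. a double period.
Phrase 3 begins with different material from phrase 1, making it contrasting.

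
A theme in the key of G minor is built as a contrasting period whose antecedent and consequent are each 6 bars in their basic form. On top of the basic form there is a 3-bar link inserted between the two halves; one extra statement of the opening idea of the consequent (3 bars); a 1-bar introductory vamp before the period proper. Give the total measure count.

Basic contrasting period: 6 + 6 = 12 bars.
12 (basic form) + 3 (link) + 3 (extra statement) + 1 (introduction) = 19.

19 measures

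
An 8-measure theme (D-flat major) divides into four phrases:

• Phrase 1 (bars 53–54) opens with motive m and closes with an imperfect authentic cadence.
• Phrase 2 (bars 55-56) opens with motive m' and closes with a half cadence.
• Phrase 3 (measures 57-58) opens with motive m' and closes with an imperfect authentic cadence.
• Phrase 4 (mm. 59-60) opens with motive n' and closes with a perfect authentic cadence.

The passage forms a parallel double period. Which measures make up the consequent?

measures 57–60

In a double period the first pair of phrases (ending half cadence) is the large antecedent and the second pair (ending perfect authentic cadence) is the large consequent; the consequent is measures 57–60.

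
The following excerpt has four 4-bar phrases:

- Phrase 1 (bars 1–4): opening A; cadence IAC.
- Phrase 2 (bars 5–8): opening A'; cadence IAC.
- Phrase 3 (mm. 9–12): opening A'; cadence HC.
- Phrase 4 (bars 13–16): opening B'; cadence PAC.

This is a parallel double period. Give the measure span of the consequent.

measures 9–16

In a double period the first pair of phrases (ending imperfect authentic cadence) is the large antecedent and the second pair (ending perfect authentic cadence) is the large consequent; the consequent is measures 9–16.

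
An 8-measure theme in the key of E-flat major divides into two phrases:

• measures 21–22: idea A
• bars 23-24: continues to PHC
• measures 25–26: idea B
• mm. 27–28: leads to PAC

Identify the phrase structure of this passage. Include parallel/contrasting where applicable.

Phrase 1 ends with a Phrygian half cadence (weaker) and phrase 2 with a perfect authentic cadence (stronger): antecedent + consequent = a period.
The two phrases open with different material (A / B), so the period is contrasting.

contrasting period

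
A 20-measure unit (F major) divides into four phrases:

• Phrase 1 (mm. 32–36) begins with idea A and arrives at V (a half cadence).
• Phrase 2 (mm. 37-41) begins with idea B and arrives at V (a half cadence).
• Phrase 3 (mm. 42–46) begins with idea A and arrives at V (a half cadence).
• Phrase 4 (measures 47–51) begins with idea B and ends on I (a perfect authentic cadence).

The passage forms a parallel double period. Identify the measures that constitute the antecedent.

measures 32–41

In a double period the four phrases pair into a large antecedent (phrases 1–2, ending half cadence) and a large consequent (phrases 3–4, ending perfect authentic cadence). The antecedent spans bars 32–41.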